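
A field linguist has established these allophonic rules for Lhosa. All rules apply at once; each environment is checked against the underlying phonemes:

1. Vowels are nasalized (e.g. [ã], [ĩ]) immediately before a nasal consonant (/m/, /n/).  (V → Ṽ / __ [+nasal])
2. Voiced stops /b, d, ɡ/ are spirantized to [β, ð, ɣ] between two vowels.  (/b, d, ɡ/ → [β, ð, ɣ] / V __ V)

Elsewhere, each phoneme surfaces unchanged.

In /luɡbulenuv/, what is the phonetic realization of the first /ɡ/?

/ɡ/ (between /u/ and /b/) fails the environment for rule 2, so it stays [ɡ].

[ɡ]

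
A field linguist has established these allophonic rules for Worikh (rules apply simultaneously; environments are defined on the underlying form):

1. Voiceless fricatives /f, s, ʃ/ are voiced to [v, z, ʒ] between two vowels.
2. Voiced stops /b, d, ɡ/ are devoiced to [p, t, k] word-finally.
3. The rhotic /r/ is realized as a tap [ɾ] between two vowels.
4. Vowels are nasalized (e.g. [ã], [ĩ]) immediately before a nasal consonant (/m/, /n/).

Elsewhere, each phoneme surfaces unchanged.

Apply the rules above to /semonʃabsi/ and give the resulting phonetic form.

/s/ (word-initial): rule 1 targets it, but not between two vowels → unchanged [s].
/e/ meets the environment for rule 4 (before a nasal consonant) → [ẽ].
/o/ — between /m/ and /n/, before a nasal consonant — surfaces as [õ] (rule 4).
/ʃ/ (between /n/ and /a/) is in the target of rule 1 but the environment (between two vowels) is not met → [ʃ].
/a/ — between /ʃ/ and /b/; rule 4 does not apply here → [a].
/b/ (between /a/ and /s/) is in the target of rule 2 but the environment (word-finally) is not met → [b].
/s/ (between /b/ and /i/) fails the environment for rule 1, so it stays [s].
/i/ (word-final) fails the environment for rule 4, so it stays [i].

[sẽmõnʃabsi]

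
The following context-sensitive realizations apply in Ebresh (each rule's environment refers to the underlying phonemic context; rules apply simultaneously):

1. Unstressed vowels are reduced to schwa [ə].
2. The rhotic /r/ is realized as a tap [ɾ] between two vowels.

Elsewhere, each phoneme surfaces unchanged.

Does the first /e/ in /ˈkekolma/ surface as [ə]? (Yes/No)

/e/ (between /k/ and /k/) fails the environment for rule 1, so it stays [e].
The actual realization is [e], not [ə].

No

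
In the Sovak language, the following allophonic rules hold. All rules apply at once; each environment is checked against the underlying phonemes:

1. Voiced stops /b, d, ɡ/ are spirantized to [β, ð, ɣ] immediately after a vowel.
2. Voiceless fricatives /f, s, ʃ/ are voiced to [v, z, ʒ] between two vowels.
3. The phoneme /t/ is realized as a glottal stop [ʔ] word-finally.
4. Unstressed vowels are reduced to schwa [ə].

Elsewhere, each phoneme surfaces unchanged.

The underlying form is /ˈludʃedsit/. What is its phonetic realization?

[ˈluðʃəðsəʔ]

/l/ (word-initial) is unaffected → [l].
/u/ (between /l/ and /d/) fails the environment for rule 4, so it stays [u].
/d/ (between /u/ and /ʃ/): immediately after a vowel, so rule 1 applies → [ð].
/ʃ/ (between /d/ and /e/) fails the environment for rule 2, so it stays [ʃ].
/e/ (between /ʃ/ and /d/) occurs in an unstressed syllable → [ə] by rule 4.
/d/ — between /e/ and /s/, immediately after a vowel — surfaces as [ð] (rule 1).
/s/ (between /d/ and /i/): rule 2 targets it, but not between two vowels → unchanged [s].
/i/ (between /s/ and /t/): in an unstressed syllable, so rule 4 applies → [ə].
Rule 3 applies to /t/ (word-final: word-finally) → [ʔ].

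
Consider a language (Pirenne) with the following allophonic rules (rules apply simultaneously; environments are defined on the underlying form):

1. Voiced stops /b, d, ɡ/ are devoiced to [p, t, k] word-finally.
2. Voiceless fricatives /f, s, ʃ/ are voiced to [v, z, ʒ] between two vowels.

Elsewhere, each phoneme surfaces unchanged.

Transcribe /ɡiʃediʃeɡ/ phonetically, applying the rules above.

/ɡ/ (word-initial) is in the target of rule 1 but the environment (word-finally) is not met → [ɡ].
/i/ — not in any rule's target class → [i].
/ʃ/ meets the environment for rule 2 (between two vowels) → [ʒ].
/e/ — not in any rule's target class → [e].
/d/ — between /e/ and /i/; rule 1 does not apply here → [d].
/i/ — not in any rule's target class → [i].
/ʃ/ (between /i/ and /e/): between two vowels, so rule 2 applies → [ʒ].
/e/ stays [e].
/ɡ/ (word-final): word-finally, so rule 1 applies → [k].

[ɡiʒediʒek]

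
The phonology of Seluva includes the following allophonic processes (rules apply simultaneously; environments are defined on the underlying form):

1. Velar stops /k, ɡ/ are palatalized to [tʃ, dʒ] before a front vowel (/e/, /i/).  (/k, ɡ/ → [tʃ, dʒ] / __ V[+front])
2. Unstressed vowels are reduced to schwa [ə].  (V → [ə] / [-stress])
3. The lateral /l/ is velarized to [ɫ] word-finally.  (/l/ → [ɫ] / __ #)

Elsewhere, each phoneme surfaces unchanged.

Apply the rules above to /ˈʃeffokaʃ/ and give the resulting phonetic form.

/ʃ/ — not in any rule's target class → [ʃ].
/e/ (between /ʃ/ and /f/): rule 2 targets it, but not in an unstressed syllable → unchanged [e].
/f/ — not in any rule's target class → [f].
/f/ — not in any rule's target class → [f].
/o/ (between /f/ and /k/): in an unstressed syllable, so rule 2 applies → [ə].
/k/ (between /o/ and /a/): rule 1 targets it, but not before a front vowel → unchanged [k].
/a/ — between /k/ and /ʃ/, in an unstressed syllable — surfaces as [ə] (rule 2).
/ʃ/ — not in any rule's target class → [ʃ].

[ˈʃeffəkəʃ]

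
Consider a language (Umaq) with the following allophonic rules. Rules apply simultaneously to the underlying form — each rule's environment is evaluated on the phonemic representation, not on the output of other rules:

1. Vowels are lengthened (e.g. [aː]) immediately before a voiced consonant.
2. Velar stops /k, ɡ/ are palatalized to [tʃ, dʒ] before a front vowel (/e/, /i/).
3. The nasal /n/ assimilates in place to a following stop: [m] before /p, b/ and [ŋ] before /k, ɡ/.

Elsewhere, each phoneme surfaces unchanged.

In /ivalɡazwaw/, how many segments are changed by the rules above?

Segments that undergo a rule: /i/ → [iː] (rule 1); /a/ → [aː] (rule 1); /a/ → [aː] (rule 1); /a/ → [aː] (rule 1).
All other segments surface unchanged.

4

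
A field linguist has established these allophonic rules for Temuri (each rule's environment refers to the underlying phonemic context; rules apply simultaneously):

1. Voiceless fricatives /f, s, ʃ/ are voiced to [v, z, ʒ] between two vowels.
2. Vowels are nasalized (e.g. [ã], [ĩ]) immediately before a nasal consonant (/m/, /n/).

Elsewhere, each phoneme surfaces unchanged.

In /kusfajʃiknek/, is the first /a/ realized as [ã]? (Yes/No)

No

/a/ — between /f/ and /j/; rule 2 does not apply here → [a].
The actual realization is [a], not [ã].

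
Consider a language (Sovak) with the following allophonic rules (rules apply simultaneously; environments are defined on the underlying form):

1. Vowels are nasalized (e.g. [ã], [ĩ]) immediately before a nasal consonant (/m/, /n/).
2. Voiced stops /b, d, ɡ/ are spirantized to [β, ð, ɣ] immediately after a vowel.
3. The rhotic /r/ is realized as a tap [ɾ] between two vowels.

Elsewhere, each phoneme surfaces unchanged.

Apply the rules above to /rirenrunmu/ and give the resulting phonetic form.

/r/ (word-initial) is in the target of rule 3 but the environment (between two vowels) is not met → [r].
/i/ (between /r/ and /r/): rule 1 targets it, but not before a nasal consonant → unchanged [i].
Rule 3 applies to /r/ (between /i/ and /e/: between two vowels) → [ɾ].
Rule 1 applies to /e/ (between /r/ and /n/: before a nasal consonant) → [ẽ].
/n/ — not in any rule's target class → [n].
/r/ (between /n/ and /u/): rule 3 targets it, but not between two vowels → unchanged [r].
Rule 1 applies to /u/ (between /r/ and /n/: before a nasal consonant) → [ũ].
/n/ (between /u/ and /m/) is unaffected → [n].
/m/ (between /n/ and /u/) is unaffected → [m].
/u/ (word-final): rule 1 targets it, but not before a nasal consonant → unchanged [u].

[riɾẽnrũnmu]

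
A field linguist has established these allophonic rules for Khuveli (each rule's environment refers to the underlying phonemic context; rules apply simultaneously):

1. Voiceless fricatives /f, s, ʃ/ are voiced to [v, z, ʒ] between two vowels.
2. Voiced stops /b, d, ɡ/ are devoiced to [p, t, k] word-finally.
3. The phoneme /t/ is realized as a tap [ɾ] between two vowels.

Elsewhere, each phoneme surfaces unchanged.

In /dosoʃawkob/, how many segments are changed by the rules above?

3

Segments that undergo a rule: /s/ → [z] (rule 1); /ʃ/ → [ʒ] (rule 1); /b/ → [p] (rule 2).
All other segments surface unchanged.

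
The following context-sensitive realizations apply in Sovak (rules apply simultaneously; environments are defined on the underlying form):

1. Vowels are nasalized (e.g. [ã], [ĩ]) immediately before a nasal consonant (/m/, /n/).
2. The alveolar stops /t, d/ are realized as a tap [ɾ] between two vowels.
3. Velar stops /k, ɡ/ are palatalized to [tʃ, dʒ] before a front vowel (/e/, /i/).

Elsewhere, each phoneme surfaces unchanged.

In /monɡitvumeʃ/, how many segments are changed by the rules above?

3

Segments that undergo a rule: /o/ → [õ] (rule 1); /ɡ/ → [dʒ] (rule 3); /u/ → [ũ] (rule 1).
All other segments surface unchanged.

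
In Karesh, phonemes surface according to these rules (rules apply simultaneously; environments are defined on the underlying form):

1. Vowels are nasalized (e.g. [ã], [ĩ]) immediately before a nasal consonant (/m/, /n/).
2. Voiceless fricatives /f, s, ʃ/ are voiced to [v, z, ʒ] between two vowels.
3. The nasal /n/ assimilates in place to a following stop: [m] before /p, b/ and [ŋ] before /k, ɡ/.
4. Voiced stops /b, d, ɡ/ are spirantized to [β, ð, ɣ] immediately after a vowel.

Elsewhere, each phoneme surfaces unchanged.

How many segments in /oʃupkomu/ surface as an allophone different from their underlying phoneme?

2

Segments that undergo a rule: /ʃ/ → [ʒ] (rule 2); /o/ → [õ] (rule 1).
All other segments surface unchanged.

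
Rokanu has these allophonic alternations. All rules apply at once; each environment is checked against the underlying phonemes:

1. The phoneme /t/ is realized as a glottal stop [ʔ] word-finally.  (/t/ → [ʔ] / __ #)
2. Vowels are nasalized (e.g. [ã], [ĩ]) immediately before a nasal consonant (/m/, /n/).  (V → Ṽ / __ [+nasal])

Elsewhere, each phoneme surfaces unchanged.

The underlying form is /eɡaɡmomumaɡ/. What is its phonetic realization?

[eɡaɡmõmũmaɡ]

/e/ (word-initial) fails the environment for rule 2, so it stays [e].
/a/ (between /ɡ/ and /ɡ/): rule 2 targets it, but not before a nasal consonant → unchanged [a].
/o/ (between /m/ and /m/): before a nasal consonant, so rule 2 applies → [õ].
/u/ meets the environment for rule 2 (before a nasal consonant) → [ũ].
/a/ (between /m/ and /ɡ/): rule 2 targets it, but not before a nasal consonant → unchanged [a].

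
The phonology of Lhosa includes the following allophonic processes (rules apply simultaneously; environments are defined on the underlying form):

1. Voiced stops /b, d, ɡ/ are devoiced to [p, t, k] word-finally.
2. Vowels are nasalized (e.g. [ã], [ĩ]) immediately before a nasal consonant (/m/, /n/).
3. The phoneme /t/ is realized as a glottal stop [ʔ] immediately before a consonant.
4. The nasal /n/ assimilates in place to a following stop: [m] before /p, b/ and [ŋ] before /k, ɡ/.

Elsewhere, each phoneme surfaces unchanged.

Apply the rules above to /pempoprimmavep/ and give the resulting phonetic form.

[pẽmpoprĩmmavep]

/p/ — not in any rule's target class → [p].
/e/ (between /p/ and /m/) occurs before a nasal consonant → [ẽ] by rule 2.
/m/ (between /e/ and /p/): no rule targets it → [m].
/p/ stays [p].
/o/ — between /p/ and /p/; rule 2 does not apply here → [o].
/p/ (between /o/ and /r/) is unaffected → [p].
/r/ stays [r].
/i/ (between /r/ and /m/): before a nasal consonant, so rule 2 applies → [ĩ].
/m/ stays [m].
/m/ (between /m/ and /a/): no rule targets it → [m].
/a/ (between /m/ and /v/) fails the environment for rule 2, so it stays [a].
/v/ (between /a/ and /e/) is unaffected → [v].
/e/ (between /v/ and /p/) fails the environment for rule 2, so it stays [e].
/p/ (word-final): no rule targets it → [p].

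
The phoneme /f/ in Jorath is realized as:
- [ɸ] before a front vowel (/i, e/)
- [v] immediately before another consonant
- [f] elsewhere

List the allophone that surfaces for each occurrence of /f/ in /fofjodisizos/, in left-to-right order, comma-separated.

Occurrence 1 (position 1): no conditioning environment matches → elsewhere allophone [f].
Occurrence 2 (position 3): immediately before another consonant → [v].

[f], [v]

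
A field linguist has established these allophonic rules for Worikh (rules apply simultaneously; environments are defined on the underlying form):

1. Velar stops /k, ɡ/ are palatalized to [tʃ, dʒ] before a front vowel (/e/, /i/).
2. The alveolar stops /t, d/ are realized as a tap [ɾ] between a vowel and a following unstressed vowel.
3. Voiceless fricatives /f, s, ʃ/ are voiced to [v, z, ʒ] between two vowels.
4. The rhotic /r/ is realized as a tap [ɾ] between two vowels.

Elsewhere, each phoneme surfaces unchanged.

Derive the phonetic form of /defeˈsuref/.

/d/ (word-initial) is in the target of rule 2 but the environment (between a vowel and a following unstressed vowel) is not met → [d].
/f/ — between /e/ and /e/, between two vowels — surfaces as [v] (rule 3).
Rule 3 applies to /s/ (between /e/ and /u/: between two vowels) → [z].
/r/ meets the environment for rule 4 (between two vowels) → [ɾ].
/f/ (word-final) is in the target of rule 3 but the environment (between two vowels) is not met → [f].

[deveˈzuɾef]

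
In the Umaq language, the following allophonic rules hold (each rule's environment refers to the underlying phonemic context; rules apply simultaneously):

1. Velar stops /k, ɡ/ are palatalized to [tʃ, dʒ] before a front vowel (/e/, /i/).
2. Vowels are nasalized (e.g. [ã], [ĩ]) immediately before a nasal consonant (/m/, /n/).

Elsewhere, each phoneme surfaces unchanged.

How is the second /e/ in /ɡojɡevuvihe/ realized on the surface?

[e]

/e/ — word-final; rule 2 does not apply here → [e].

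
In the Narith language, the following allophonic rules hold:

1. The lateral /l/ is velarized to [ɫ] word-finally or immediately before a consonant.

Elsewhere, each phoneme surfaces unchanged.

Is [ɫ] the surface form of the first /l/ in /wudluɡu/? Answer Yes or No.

/l/ (between /d/ and /u/) is in the target of rule 1 but the environment (word-finally or immediately before a consonant) is not met → [l].
The actual realization is [l], not [ɫ].

No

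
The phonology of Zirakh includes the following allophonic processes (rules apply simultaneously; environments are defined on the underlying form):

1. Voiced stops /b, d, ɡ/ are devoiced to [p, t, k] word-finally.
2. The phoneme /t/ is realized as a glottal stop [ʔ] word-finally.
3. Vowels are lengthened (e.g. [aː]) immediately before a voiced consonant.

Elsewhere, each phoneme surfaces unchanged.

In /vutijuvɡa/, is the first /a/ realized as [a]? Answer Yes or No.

/a/ (word-final) is in the target of rule 3 but the environment (before a voiced consonant) is not met → [a].
The actual realization is [a], which matches [a].

Yes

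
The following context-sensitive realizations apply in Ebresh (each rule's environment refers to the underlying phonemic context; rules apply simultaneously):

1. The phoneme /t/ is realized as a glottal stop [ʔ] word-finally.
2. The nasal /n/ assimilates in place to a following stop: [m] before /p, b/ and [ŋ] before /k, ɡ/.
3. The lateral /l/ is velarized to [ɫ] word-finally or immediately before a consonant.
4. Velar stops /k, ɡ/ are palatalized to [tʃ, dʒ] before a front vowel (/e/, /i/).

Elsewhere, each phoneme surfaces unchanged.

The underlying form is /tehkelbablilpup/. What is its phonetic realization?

[tehtʃeɫbabliɫpup]

/t/ — word-initial; rule 1 does not apply here → [t].
/e/ — not in any rule's target class → [e].
/h/ stays [h].
/k/ — between /h/ and /e/, before a front vowel — surfaces as [tʃ] (rule 4).
/e/ (between /k/ and /l/): no rule targets it → [e].
/l/ meets the environment for rule 3 (word-finally or immediately before a consonant) → [ɫ].
/b/ (between /l/ and /a/): no rule targets it → [b].
/a/ (between /b/ and /b/) is unaffected → [a].
/b/ (between /a/ and /l/): no rule targets it → [b].
/l/ (between /b/ and /i/) is in the target of rule 3 but the environment (word-finally or immediately before a consonant) is not met → [l].
/i/ (between /l/ and /l/): no rule targets it → [i].
Rule 3 applies to /l/ (between /i/ and /p/: word-finally or immediately before a consonant) → [ɫ].
/p/ (between /l/ and /u/): no rule targets it → [p].
/u/ stays [u].
/p/ (word-final) is unaffected → [p].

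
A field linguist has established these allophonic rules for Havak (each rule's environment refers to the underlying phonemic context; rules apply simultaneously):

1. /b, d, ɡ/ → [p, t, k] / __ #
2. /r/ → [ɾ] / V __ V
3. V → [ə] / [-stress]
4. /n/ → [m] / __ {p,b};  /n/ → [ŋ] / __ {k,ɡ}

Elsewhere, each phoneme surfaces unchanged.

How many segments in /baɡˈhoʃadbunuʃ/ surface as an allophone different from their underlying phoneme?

Segments that undergo a rule: /a/ → [ə] (rule 3); /a/ → [ə] (rule 3); /u/ → [ə] (rule 3); /u/ → [ə] (rule 3).
All other segments surface unchanged.

4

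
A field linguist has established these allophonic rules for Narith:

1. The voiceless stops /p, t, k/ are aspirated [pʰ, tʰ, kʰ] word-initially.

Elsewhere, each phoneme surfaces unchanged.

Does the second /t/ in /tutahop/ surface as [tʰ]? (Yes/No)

/t/ — between /u/ and /a/; rule 1 does not apply here → [t].
The actual realization is [t], not [tʰ].

No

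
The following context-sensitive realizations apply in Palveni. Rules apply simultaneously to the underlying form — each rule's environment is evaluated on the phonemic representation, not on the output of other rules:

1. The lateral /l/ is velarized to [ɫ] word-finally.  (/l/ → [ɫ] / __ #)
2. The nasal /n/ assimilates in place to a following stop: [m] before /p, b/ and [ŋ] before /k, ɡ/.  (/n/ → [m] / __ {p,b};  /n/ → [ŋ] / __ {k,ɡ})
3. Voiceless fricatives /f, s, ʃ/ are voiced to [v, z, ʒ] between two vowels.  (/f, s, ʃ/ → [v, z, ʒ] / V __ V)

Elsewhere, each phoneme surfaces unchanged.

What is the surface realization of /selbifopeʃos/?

[selbivopeʒos]

/s/ (word-initial) is in the target of rule 3 but the environment (between two vowels) is not met → [s].
/e/ (between /s/ and /l/) is unaffected → [e].
/l/ (between /e/ and /b/) is in the target of rule 1 but the environment (word-finally) is not met → [l].
/b/ — not in any rule's target class → [b].
/i/ — not in any rule's target class → [i].
/f/ (between /i/ and /o/) occurs between two vowels → [v] by rule 3.
/o/ (between /f/ and /p/): no rule targets it → [o].
/p/ — not in any rule's target class → [p].
/e/ (between /p/ and /ʃ/) is unaffected → [e].
/ʃ/ meets the environment for rule 3 (between two vowels) → [ʒ].
/o/ (between /ʃ/ and /s/): no rule targets it → [o].
/s/ (word-final) fails the environment for rule 3, so it stays [s].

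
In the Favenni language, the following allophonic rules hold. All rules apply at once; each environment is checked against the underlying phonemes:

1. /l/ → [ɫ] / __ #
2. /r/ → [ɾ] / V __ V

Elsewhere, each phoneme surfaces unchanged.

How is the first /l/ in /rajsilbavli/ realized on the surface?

[l]

/l/ — between /i/ and /b/; rule 1 does not apply here → [l].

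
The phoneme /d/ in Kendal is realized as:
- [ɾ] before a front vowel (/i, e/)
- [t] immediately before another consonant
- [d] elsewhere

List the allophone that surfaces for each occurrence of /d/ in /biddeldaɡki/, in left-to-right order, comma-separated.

[t], [ɾ], [d]

Occurrence 1 (position 3): immediately before another consonant → [t].
Occurrence 2 (position 4): before a front vowel (/i, e/) → [ɾ].
Occurrence 3 (position 7): no conditioning environment matches → elsewhere allophone [d].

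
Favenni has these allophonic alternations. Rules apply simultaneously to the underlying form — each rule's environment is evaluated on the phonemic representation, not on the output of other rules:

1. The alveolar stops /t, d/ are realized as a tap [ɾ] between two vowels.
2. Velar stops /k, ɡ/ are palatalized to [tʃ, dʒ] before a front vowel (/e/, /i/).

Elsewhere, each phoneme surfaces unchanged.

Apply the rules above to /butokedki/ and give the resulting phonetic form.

[buɾotʃedtʃi]

/t/ — between /u/ and /o/, between two vowels — surfaces as [ɾ] (rule 1).
/k/ meets the environment for rule 2 (before a front vowel) → [tʃ].
/d/ (between /e/ and /k/): rule 1 targets it, but not between two vowels → unchanged [d].
/k/ meets the environment for rule 2 (before a front vowel) → [tʃ].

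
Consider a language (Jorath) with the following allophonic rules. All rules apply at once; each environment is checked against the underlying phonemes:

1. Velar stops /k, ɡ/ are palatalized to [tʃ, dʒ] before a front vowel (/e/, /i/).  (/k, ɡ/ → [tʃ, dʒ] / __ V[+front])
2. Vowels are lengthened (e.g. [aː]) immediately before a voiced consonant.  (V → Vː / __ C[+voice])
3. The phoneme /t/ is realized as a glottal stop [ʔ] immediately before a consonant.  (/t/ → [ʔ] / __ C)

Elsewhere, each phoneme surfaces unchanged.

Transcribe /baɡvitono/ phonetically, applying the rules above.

[baːɡvitoːno]

Rule 2 applies to /a/ (between /b/ and /ɡ/: before a voiced consonant) → [aː].
/ɡ/ — between /a/ and /v/; rule 1 does not apply here → [ɡ].
/i/ (between /v/ and /t/) fails the environment for rule 2, so it stays [i].
/t/ (between /i/ and /o/) is in the target of rule 3 but the environment (immediately before a consonant) is not met → [t].
/o/ (between /t/ and /n/): before a voiced consonant, so rule 2 applies → [oː].
/o/ (word-final) is in the target of rule 2 but the environment (before a voiced consonant) is not met → [o].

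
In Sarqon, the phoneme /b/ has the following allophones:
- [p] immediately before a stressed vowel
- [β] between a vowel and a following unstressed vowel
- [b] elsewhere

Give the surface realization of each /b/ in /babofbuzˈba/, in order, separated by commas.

[b], [β], [b], [p]

Occurrence 1 (position 1): no conditioning environment matches → elsewhere allophone [b].
Occurrence 2 (position 3): between a vowel and a following unstressed vowel → [β].
Occurrence 3 (position 6): no conditioning environment matches → elsewhere allophone [b].
Occurrence 4 (position 9): immediately before a stressed vowel → [p].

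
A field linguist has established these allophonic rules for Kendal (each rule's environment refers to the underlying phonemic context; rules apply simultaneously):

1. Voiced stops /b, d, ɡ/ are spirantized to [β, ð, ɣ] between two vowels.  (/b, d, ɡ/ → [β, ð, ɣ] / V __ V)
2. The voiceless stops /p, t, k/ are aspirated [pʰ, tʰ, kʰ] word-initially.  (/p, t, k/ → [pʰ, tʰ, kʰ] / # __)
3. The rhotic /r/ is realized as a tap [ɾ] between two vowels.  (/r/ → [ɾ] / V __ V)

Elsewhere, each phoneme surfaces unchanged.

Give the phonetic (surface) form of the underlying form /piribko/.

[pʰiɾibko]

/p/ (word-initial): word-initially, so rule 2 applies → [pʰ].
/i/ (between /p/ and /r/): no rule targets it → [i].
/r/ — between /i/ and /i/, between two vowels — surfaces as [ɾ] (rule 3).
/i/ stays [i].
/b/ (between /i/ and /k/) is in the target of rule 1 but the environment (between two vowels) is not met → [b].
/k/ (between /b/ and /o/): rule 2 targets it, but not word-initially → unchanged [k].
/o/ (word-final): no rule targets it → [o].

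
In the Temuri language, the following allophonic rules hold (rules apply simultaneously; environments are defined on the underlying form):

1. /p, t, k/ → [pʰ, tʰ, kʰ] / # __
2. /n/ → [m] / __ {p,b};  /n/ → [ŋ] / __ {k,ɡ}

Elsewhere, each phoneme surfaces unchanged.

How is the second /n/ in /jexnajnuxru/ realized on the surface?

[n]

/n/ (between /j/ and /u/) is in the target of rule 2 but the environment (before a labial or velar stop) is not met → [n].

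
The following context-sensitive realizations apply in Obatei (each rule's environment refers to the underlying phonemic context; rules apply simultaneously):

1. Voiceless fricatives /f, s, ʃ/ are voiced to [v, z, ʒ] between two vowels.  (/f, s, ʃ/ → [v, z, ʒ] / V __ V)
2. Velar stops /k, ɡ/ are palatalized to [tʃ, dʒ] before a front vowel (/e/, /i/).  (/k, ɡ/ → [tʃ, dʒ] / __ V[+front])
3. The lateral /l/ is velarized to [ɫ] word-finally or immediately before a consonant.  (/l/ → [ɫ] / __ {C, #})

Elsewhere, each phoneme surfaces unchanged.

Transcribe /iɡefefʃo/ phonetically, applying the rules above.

[idʒevefʃo]

/ɡ/ — between /i/ and /e/, before a front vowel — surfaces as [dʒ] (rule 2).
/f/ meets the environment for rule 1 (between two vowels) → [v].
/f/ (between /e/ and /ʃ/) is in the target of rule 1 but the environment (between two vowels) is not met → [f].
/ʃ/ (between /f/ and /o/): rule 1 targets it, but not between two vowels → unchanged [ʃ].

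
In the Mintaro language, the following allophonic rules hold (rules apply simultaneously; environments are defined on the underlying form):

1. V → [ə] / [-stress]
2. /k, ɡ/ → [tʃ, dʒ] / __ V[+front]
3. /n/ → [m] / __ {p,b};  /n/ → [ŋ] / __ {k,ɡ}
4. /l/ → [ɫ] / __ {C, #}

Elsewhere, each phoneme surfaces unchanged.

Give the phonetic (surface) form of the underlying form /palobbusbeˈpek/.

[pələbbəsbəˈpek]

/a/ — between /p/ and /l/, in an unstressed syllable — surfaces as [ə] (rule 1).
/l/ (between /a/ and /o/): rule 4 targets it, but not word-finally or immediately before a consonant → unchanged [l].
/o/ (between /l/ and /b/) occurs in an unstressed syllable → [ə] by rule 1.
/u/ meets the environment for rule 1 (in an unstressed syllable) → [ə].
/e/ (between /b/ and /p/): in an unstressed syllable, so rule 1 applies → [ə].
/e/ (between /p/ and /k/) is in the target of rule 1 but the environment (in an unstressed syllable) is not met → [e].
/k/ (word-final): rule 2 targets it, but not before a front vowel → unchanged [k].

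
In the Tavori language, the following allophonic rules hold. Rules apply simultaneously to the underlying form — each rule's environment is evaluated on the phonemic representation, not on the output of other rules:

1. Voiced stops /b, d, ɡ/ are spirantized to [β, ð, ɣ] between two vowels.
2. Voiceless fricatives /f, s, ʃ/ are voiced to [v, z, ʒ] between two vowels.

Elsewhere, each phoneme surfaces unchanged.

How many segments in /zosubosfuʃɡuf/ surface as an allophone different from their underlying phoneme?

2

Segments that undergo a rule: /s/ → [z] (rule 2); /b/ → [β] (rule 1).
All other segments surface unchanged.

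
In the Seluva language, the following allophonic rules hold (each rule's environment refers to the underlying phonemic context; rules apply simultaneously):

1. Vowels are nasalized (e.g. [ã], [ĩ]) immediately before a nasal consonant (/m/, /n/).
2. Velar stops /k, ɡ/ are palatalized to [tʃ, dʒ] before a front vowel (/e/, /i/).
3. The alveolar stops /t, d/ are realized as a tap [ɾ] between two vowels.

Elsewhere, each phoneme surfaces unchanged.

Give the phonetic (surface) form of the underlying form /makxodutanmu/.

[makxoɾuɾãnmu]

/a/ — between /m/ and /k/; rule 1 does not apply here → [a].
/k/ (between /a/ and /x/) fails the environment for rule 2, so it stays [k].
/o/ — between /x/ and /d/; rule 1 does not apply here → [o].
Rule 3 applies to /d/ (between /o/ and /u/: between two vowels) → [ɾ].
/u/ (between /d/ and /t/) fails the environment for rule 1, so it stays [u].
/t/ — between /u/ and /a/, between two vowels — surfaces as [ɾ] (rule 3).
/a/ (between /t/ and /n/): before a nasal consonant, so rule 1 applies → [ã].
/u/ (word-final) fails the environment for rule 1, so it stays [u].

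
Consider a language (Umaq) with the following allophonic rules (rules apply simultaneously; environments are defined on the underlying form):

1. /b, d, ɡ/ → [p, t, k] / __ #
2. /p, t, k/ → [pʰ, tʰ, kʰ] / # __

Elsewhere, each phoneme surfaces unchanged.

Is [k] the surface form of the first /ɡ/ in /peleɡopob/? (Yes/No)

/ɡ/ (between /e/ and /o/) fails the environment for rule 1, so it stays [ɡ].
The actual realization is [ɡ], not [k].

No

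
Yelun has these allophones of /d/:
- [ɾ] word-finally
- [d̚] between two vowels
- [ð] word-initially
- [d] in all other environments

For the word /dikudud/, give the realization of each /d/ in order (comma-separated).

Occurrence 1 (position 1): word-initially → [ð].
Occurrence 2 (position 5): between two vowels → [d̚].
Occurrence 3 (position 7): word-finally → [ɾ].

[ð], [d̚], [ɾ]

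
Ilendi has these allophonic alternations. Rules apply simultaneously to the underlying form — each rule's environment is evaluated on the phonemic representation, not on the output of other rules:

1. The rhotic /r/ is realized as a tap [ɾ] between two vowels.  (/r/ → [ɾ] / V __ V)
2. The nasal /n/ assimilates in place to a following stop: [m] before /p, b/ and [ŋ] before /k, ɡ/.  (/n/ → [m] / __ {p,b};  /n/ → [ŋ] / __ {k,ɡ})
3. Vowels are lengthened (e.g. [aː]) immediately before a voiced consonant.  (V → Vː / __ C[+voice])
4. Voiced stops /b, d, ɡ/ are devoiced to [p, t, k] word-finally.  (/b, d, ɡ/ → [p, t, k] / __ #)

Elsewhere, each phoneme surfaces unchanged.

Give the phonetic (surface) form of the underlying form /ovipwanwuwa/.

/o/ — word-initial, before a voiced consonant — surfaces as [oː] (rule 3).
/v/ (between /o/ and /i/) is unaffected → [v].
/i/ — between /v/ and /p/; rule 3 does not apply here → [i].
/p/ stays [p].
/w/ (between /p/ and /a/): no rule targets it → [w].
/a/ (between /w/ and /n/): before a voiced consonant, so rule 3 applies → [aː].
/n/ (between /a/ and /w/): rule 2 targets it, but not before a labial or velar stop → unchanged [n].
/w/ — not in any rule's target class → [w].
Rule 3 applies to /u/ (between /w/ and /w/: before a voiced consonant) → [uː].
/w/ (between /u/ and /a/) is unaffected → [w].
/a/ — word-final; rule 3 does not apply here → [a].

[oːvipwaːnwuːwa]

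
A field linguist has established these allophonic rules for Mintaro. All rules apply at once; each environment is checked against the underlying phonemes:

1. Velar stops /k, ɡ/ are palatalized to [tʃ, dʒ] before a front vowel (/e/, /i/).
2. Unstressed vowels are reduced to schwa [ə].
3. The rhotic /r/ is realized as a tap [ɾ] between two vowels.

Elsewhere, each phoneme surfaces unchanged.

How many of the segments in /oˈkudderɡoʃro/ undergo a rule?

Segments that undergo a rule: /o/ → [ə] (rule 2); /e/ → [ə] (rule 2); /o/ → [ə] (rule 2); /o/ → [ə] (rule 2).
All other segments surface unchanged.

4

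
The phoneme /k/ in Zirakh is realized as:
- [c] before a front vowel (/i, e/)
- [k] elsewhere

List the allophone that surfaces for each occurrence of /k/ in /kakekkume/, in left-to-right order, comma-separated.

Occurrence 1 (position 1): no conditioning environment matches → elsewhere allophone [k].
Occurrence 2 (position 3): before a front vowel (/i, e/) → [c].
Occurrence 3 (position 5): no conditioning environment matches → elsewhere allophone [k].
Occurrence 4 (position 6): no conditioning environment matches → elsewhere allophone [k].

[k], [c], [k], [k]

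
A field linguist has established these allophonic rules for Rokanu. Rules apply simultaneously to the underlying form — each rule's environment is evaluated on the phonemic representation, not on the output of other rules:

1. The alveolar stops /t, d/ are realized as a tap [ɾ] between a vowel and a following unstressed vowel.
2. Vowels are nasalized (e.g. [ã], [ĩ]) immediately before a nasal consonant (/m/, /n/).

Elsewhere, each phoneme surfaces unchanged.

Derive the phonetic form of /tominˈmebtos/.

[tõmĩnˈmebtos]

/t/ (word-initial) fails the environment for rule 1, so it stays [t].
/o/ (between /t/ and /m/): before a nasal consonant, so rule 2 applies → [õ].
/m/ stays [m].
/i/ (between /m/ and /n/): before a nasal consonant, so rule 2 applies → [ĩ].
/n/ — not in any rule's target class → [n].
/m/ stays [m].
/e/ — between /m/ and /b/; rule 2 does not apply here → [e].
/b/ (between /e/ and /t/): no rule targets it → [b].
/t/ (between /b/ and /o/) fails the environment for rule 1, so it stays [t].
/o/ (between /t/ and /s/) fails the environment for rule 2, so it stays [o].
/s/ (word-final) is unaffected → [s].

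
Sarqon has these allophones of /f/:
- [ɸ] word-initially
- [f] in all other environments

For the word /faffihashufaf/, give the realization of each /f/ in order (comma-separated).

[ɸ], [f], [f], [f], [f]

Occurrence 1 (position 1): word-initially → [ɸ].
Occurrence 2 (position 3): no conditioning environment matches → elsewhere allophone [f].
Occurrence 3 (position 4): no conditioning environment matches → elsewhere allophone [f].
Occurrence 4 (position 11): no conditioning environment matches → elsewhere allophone [f].
Occurrence 5 (position 13): no conditioning environment matches → elsewhere allophone [f].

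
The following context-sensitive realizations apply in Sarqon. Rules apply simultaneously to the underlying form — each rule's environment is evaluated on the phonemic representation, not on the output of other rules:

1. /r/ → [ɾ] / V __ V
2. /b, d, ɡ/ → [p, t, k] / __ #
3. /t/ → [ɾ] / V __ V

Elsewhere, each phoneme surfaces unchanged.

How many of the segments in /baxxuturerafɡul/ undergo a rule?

3

Segments that undergo a rule: /t/ → [ɾ] (rule 3); /r/ → [ɾ] (rule 1); /r/ → [ɾ] (rule 1).
All other segments surface unchanged.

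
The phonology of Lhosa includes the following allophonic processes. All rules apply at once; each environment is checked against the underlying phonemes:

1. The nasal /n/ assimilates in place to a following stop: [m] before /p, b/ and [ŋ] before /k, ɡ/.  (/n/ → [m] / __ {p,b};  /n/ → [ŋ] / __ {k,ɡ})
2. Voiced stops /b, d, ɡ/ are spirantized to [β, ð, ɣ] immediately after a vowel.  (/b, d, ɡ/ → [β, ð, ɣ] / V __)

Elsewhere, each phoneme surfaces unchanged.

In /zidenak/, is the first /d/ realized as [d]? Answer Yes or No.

/d/ (between /i/ and /e/): immediately after a vowel, so rule 2 applies → [ð].
The actual realization is [ð], not [d].

No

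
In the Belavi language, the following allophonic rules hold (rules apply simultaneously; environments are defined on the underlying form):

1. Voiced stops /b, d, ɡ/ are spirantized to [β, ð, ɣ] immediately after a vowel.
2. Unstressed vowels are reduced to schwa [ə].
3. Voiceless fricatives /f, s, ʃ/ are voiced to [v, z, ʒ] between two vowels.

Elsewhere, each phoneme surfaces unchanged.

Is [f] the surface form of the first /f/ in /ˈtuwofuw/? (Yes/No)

/f/ (between /o/ and /u/): between two vowels, so rule 3 applies → [v].
The actual realization is [v], not [f].

No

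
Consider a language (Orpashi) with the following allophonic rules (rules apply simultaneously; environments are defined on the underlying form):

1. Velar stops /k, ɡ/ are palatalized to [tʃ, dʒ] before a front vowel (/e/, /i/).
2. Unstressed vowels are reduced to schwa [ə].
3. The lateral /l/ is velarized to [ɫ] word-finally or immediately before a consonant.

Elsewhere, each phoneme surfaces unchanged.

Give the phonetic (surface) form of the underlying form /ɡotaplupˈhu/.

/ɡ/ (word-initial) fails the environment for rule 1, so it stays [ɡ].
/o/ meets the environment for rule 2 (in an unstressed syllable) → [ə].
/a/ (between /t/ and /p/): in an unstressed syllable, so rule 2 applies → [ə].
/l/ — between /p/ and /u/; rule 3 does not apply here → [l].
/u/ — between /l/ and /p/, in an unstressed syllable — surfaces as [ə] (rule 2).
/u/ (word-final): rule 2 targets it, but not in an unstressed syllable → unchanged [u].

[ɡətəpləpˈhu]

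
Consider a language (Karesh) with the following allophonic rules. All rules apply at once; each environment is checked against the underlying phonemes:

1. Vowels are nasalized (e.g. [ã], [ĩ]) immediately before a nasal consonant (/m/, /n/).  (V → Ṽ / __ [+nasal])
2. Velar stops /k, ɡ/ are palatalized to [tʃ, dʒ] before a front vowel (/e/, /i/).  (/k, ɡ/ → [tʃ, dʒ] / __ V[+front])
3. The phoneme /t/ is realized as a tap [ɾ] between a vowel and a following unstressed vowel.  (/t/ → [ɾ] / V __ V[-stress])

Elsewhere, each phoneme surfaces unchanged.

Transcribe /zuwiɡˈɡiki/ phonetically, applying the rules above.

[zuwiɡˈdʒitʃi]

/u/ (between /z/ and /w/): rule 1 targets it, but not before a nasal consonant → unchanged [u].
/i/ (between /w/ and /ɡ/) is in the target of rule 1 but the environment (before a nasal consonant) is not met → [i].
/ɡ/ (between /i/ and /ɡ/) is in the target of rule 2 but the environment (before a front vowel) is not met → [ɡ].
/ɡ/ (between /ɡ/ and /i/): before a front vowel, so rule 2 applies → [dʒ].
/i/ (between /ɡ/ and /k/) is in the target of rule 1 but the environment (before a nasal consonant) is not met → [i].
/k/ — between /i/ and /i/, before a front vowel — surfaces as [tʃ] (rule 2).
/i/ — word-final; rule 1 does not apply here → [i].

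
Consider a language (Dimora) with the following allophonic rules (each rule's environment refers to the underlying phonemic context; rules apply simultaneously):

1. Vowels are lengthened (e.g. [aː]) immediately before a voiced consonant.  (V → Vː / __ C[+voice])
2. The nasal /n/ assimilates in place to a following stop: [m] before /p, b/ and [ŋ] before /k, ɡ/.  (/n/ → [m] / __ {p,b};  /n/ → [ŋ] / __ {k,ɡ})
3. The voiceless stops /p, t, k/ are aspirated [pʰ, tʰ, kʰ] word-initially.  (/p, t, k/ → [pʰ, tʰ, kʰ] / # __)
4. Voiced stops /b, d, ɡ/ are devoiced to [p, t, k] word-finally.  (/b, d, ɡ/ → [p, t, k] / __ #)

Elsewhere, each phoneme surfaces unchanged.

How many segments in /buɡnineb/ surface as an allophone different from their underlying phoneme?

Segments that undergo a rule: /u/ → [uː] (rule 1); /i/ → [iː] (rule 1); /e/ → [eː] (rule 1); /b/ → [p] (rule 4).
All other segments surface unchanged.

4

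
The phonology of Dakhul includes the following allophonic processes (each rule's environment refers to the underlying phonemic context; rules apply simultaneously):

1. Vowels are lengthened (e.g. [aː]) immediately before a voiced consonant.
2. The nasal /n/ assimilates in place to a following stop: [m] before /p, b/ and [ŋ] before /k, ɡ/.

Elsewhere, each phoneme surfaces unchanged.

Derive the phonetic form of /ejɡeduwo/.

/e/ — word-initial, before a voiced consonant — surfaces as [eː] (rule 1).
/j/ (between /e/ and /ɡ/) is unaffected → [j].
/ɡ/ (between /j/ and /e/): no rule targets it → [ɡ].
/e/ — between /ɡ/ and /d/, before a voiced consonant — surfaces as [eː] (rule 1).
/d/ (between /e/ and /u/) is unaffected → [d].
/u/ (between /d/ and /w/): before a voiced consonant, so rule 1 applies → [uː].
/w/ — not in any rule's target class → [w].
/o/ (word-final): rule 1 targets it, but not before a voiced consonant → unchanged [o].

[eːjɡeːduːwo]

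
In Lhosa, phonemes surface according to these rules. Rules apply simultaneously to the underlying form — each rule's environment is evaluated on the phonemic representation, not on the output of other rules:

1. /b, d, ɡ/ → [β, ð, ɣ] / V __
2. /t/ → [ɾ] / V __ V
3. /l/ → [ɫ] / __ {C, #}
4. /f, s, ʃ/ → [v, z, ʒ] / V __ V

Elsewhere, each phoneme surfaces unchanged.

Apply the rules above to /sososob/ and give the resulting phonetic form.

[sozozoβ]

/s/ — word-initial; rule 4 does not apply here → [s].
/o/ stays [o].
/s/ (between /o/ and /o/): between two vowels, so rule 4 applies → [z].
/o/ stays [o].
/s/ (between /o/ and /o/) occurs between two vowels → [z] by rule 4.
/o/ — not in any rule's target class → [o].
/b/ — word-final, immediately after a vowel — surfaces as [β] (rule 1).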